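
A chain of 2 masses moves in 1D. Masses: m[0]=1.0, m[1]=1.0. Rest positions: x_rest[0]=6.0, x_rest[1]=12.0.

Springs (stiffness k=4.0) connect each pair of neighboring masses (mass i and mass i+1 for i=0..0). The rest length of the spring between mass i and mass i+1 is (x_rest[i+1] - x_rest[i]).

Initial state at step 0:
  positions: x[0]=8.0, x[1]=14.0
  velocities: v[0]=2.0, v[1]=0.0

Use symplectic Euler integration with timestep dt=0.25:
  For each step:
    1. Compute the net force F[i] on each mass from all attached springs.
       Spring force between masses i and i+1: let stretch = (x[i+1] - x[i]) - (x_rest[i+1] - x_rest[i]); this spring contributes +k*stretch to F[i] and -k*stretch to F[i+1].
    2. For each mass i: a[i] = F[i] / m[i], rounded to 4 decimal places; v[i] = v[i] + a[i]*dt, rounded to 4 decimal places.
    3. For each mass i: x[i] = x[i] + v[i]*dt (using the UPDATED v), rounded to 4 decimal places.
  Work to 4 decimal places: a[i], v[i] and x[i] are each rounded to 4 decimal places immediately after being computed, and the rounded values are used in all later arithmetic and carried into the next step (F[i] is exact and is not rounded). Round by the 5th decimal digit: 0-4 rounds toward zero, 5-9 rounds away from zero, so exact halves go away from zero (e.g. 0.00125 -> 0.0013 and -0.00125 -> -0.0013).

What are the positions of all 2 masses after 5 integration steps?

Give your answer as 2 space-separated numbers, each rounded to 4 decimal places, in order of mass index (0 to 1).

Step 0: x=[8.0000 14.0000] v=[2.0000 0.0000]
Step 1: x=[8.5000 14.0000] v=[2.0000 0.0000]
Step 2: x=[8.8750 14.1250] v=[1.5000 0.5000]
Step 3: x=[9.0625 14.4375] v=[0.7500 1.2500]
Step 4: x=[9.0938 14.9063] v=[0.1250 1.8750]
Step 5: x=[9.0782 15.4219] v=[-0.0625 2.0625]

Answer: 9.0782 15.4219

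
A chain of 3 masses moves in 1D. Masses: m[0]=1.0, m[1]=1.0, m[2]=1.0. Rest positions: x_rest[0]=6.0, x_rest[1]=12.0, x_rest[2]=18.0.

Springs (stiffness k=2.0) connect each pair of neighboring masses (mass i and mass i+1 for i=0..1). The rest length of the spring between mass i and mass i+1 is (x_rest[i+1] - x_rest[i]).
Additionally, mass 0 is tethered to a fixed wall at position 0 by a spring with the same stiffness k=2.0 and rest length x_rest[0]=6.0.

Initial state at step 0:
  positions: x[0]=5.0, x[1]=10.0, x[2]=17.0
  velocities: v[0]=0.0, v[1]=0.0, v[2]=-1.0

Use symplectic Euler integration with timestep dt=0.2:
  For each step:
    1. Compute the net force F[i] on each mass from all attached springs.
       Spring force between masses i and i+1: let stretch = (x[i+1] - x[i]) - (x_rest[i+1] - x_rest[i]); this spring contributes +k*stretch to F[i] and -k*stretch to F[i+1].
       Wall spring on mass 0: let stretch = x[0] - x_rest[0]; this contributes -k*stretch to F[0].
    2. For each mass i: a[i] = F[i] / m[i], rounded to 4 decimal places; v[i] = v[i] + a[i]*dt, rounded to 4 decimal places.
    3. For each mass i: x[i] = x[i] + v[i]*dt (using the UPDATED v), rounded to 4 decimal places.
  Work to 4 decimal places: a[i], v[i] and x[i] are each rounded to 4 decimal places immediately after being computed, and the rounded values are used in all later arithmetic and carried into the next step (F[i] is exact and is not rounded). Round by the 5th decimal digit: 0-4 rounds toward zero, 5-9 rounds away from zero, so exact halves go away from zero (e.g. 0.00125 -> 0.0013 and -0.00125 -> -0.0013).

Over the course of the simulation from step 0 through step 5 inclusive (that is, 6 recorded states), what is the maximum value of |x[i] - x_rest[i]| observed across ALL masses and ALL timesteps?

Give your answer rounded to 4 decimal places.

Step 0: x=[5.0000 10.0000 17.0000] v=[0.0000 0.0000 -1.0000]
Step 1: x=[5.0000 10.1600 16.7200] v=[0.0000 0.8000 -1.4000]
Step 2: x=[5.0128 10.4320 16.3952] v=[0.0640 1.3600 -1.6240]
Step 3: x=[5.0581 10.7475 16.0733] v=[0.2266 1.5776 -1.6093]
Step 4: x=[5.1539 11.0339 15.8054] v=[0.4791 1.4322 -1.3396]
Step 5: x=[5.3078 11.2317 15.6358] v=[0.7695 0.9888 -0.8482]
Max displacement = 2.3642

Answer: 2.3642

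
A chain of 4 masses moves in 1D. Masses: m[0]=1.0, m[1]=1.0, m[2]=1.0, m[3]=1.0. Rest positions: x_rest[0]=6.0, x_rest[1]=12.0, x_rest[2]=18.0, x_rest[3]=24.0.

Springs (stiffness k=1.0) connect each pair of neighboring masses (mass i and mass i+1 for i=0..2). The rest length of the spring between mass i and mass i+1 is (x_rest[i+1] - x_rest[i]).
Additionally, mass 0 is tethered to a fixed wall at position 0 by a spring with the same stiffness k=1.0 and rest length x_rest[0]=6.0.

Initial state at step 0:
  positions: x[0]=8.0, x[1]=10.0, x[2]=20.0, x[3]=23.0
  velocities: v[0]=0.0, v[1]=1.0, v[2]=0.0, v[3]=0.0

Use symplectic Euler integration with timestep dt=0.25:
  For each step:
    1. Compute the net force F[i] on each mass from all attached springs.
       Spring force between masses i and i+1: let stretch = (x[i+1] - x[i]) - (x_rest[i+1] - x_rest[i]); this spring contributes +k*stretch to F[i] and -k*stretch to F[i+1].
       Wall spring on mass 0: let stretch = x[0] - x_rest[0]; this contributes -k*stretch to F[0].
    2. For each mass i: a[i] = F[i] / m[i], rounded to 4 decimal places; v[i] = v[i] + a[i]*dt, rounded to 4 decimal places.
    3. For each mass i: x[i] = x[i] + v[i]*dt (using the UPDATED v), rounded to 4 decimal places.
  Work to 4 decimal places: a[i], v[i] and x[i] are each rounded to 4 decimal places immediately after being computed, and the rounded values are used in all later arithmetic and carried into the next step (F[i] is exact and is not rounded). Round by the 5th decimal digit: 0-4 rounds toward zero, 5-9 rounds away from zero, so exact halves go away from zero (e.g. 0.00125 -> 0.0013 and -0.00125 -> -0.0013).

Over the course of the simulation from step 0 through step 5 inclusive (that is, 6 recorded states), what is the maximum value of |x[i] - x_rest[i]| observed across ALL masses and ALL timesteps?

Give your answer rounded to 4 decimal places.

Answer: 2.9292

Derivation:
Step 0: x=[8.0000 10.0000 20.0000 23.0000] v=[0.0000 1.0000 0.0000 0.0000]
Step 1: x=[7.6250 10.7500 19.5625 23.1875] v=[-1.5000 3.0000 -1.7500 0.7500]
Step 2: x=[6.9688 11.8555 18.8008 23.5235] v=[-2.6250 4.4219 -3.0469 1.3438]
Step 3: x=[6.1824 13.0897 17.9002 23.9393] v=[-3.1455 4.9366 -3.6026 1.6631]
Step 4: x=[5.4413 14.1928 17.0763 24.3526] v=[-2.9643 4.4124 -3.2955 1.6533]
Step 5: x=[4.9071 14.9292 16.5270 24.6862] v=[-2.1368 2.9454 -2.1973 1.3342]
Max displacement = 2.9292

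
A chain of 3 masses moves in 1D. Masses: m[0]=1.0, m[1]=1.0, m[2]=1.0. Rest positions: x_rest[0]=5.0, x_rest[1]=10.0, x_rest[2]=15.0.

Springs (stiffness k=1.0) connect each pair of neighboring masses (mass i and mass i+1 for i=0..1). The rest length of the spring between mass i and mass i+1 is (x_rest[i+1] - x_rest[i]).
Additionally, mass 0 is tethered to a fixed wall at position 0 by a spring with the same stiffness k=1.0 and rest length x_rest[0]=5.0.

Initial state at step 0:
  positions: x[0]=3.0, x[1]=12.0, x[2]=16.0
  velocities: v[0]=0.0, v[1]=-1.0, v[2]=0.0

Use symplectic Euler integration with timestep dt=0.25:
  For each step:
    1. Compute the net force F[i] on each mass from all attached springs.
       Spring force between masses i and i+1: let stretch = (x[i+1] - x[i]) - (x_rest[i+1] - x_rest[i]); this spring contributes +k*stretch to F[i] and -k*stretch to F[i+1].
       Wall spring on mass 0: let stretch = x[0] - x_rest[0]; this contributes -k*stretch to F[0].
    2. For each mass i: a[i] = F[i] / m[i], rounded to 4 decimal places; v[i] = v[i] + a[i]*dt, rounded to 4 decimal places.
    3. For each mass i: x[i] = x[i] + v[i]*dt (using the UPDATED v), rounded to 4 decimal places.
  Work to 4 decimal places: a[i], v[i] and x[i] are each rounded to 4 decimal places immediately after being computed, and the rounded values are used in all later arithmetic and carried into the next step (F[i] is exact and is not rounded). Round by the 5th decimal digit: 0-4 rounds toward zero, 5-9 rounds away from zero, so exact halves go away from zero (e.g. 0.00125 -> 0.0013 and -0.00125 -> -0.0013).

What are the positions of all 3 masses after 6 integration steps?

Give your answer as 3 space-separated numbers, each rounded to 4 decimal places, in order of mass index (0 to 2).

Answer: 6.8115 8.3450 15.6899

Derivation:
Step 0: x=[3.0000 12.0000 16.0000] v=[0.0000 -1.0000 0.0000]
Step 1: x=[3.3750 11.4375 16.0625] v=[1.5000 -2.2500 0.2500]
Step 2: x=[4.0430 10.6602 16.1485] v=[2.6719 -3.1094 0.3438]
Step 3: x=[4.8719 9.8123 16.2039] v=[3.3155 -3.3916 0.2217]
Step 4: x=[5.7051 9.0551 16.1724] v=[3.3326 -3.0288 -0.1262]
Step 5: x=[6.3911 8.5334 16.0085] v=[2.7438 -2.0870 -0.6555]
Step 6: x=[6.8115 8.3450 15.6899] v=[1.6816 -0.7538 -1.2743]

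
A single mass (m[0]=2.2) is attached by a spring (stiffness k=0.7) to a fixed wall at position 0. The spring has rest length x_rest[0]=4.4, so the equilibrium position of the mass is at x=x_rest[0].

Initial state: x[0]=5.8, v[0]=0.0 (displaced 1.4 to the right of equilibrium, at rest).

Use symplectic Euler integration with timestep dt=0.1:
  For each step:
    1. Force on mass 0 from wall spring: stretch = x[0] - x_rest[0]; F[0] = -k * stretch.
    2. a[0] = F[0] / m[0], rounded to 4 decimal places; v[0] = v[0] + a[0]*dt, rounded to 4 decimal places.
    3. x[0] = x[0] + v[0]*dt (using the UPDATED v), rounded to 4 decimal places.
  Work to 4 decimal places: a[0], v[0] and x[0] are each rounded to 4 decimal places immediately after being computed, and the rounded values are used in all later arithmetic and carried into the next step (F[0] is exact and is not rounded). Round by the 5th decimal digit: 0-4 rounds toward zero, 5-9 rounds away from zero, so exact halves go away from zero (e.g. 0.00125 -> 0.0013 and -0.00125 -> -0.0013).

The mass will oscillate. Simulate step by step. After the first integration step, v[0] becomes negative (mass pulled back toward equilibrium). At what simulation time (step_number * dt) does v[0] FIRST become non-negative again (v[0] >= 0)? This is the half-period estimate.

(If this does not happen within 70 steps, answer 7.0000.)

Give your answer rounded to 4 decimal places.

Answer: 5.6000

Derivation:
Step 0: x=[5.8000] v=[0.0000]
Step 1: x=[5.7955] v=[-0.0446]
Step 2: x=[5.7866] v=[-0.0890]
Step 3: x=[5.7733] v=[-0.1331]
Step 4: x=[5.7556] v=[-0.1768]
Step 5: x=[5.7336] v=[-0.2199]
Step 6: x=[5.7074] v=[-0.2623]
Step 7: x=[5.6770] v=[-0.3039]
Step 8: x=[5.6426] v=[-0.3445]
Step 9: x=[5.6042] v=[-0.3840]
Step 10: x=[5.5620] v=[-0.4223]
Step 11: x=[5.5161] v=[-0.4593]
Step 12: x=[5.4666] v=[-0.4948]
Step 13: x=[5.4137] v=[-0.5287]
Step 14: x=[5.3576] v=[-0.5610]
Step 15: x=[5.2985] v=[-0.5915]
Step 16: x=[5.2365] v=[-0.6201]
Step 17: x=[5.1718] v=[-0.6467]
Step 18: x=[5.1047] v=[-0.6713]
Step 19: x=[5.0353] v=[-0.6937]
Step 20: x=[4.9639] v=[-0.7139]
Step 21: x=[4.8907] v=[-0.7318]
Step 22: x=[4.8160] v=[-0.7474]
Step 23: x=[4.7399] v=[-0.7606]
Step 24: x=[4.6628] v=[-0.7714]
Step 25: x=[4.5848] v=[-0.7798]
Step 26: x=[4.5062] v=[-0.7857]
Step 27: x=[4.4273] v=[-0.7891]
Step 28: x=[4.3483] v=[-0.7900]
Step 29: x=[4.2695] v=[-0.7884]
Step 30: x=[4.1911] v=[-0.7843]
Step 31: x=[4.1133] v=[-0.7777]
Step 32: x=[4.0364] v=[-0.7686]
Step 33: x=[3.9607] v=[-0.7570]
Step 34: x=[3.8864] v=[-0.7430]
Step 35: x=[3.8137] v=[-0.7267]
Step 36: x=[3.7429] v=[-0.7080]
Step 37: x=[3.6742] v=[-0.6871]
Step 38: x=[3.6078] v=[-0.6640]
Step 39: x=[3.5439] v=[-0.6388]
Step 40: x=[3.4827] v=[-0.6116]
Step 41: x=[3.4245] v=[-0.5824]
Step 42: x=[3.3694] v=[-0.5514]
Step 43: x=[3.3175] v=[-0.5186]
Step 44: x=[3.2691] v=[-0.4842]
Step 45: x=[3.2243] v=[-0.4482]
Step 46: x=[3.1832] v=[-0.4108]
Step 47: x=[3.1460] v=[-0.3721]
Step 48: x=[3.1128] v=[-0.3322]
Step 49: x=[3.0837] v=[-0.2912]
Step 50: x=[3.0588] v=[-0.2493]
Step 51: x=[3.0381] v=[-0.2066]
Step 52: x=[3.0218] v=[-0.1633]
Step 53: x=[3.0099] v=[-0.1195]
Step 54: x=[3.0024] v=[-0.0753]
Step 55: x=[2.9993] v=[-0.0308]
Step 56: x=[3.0007] v=[0.0138]
First v>=0 after going negative at step 56, time=5.6000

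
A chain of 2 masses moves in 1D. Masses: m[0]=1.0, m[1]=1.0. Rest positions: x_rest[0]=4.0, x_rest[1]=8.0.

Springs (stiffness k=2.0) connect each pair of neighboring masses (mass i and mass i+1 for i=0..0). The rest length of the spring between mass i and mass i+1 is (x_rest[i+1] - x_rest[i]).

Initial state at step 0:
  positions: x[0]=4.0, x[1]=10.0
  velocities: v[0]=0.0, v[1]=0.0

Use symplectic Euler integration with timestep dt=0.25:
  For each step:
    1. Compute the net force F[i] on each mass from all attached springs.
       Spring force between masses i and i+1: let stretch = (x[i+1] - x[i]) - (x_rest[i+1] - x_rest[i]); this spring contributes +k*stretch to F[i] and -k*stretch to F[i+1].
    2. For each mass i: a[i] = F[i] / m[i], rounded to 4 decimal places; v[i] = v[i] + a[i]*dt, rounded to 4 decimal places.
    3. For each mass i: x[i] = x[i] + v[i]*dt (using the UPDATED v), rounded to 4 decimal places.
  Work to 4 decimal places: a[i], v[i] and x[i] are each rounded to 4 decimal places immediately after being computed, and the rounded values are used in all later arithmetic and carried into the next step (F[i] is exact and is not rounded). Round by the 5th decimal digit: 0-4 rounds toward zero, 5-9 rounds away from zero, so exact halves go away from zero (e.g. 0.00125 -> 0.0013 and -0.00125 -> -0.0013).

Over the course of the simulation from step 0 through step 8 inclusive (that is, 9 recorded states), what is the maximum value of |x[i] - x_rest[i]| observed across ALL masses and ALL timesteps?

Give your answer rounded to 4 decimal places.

Answer: 2.0223

Derivation:
Step 0: x=[4.0000 10.0000] v=[0.0000 0.0000]
Step 1: x=[4.2500 9.7500] v=[1.0000 -1.0000]
Step 2: x=[4.6875 9.3125] v=[1.7500 -1.7500]
Step 3: x=[5.2031 8.7969] v=[2.0625 -2.0625]
Step 4: x=[5.6680 8.3321] v=[1.8594 -1.8594]
Step 5: x=[5.9659 8.0342] v=[1.1915 -1.1915]
Step 6: x=[6.0223 7.9778] v=[0.2257 -0.2257]
Step 7: x=[5.8232 8.1770] v=[-0.7966 0.7966]
Step 8: x=[5.4183 8.5819] v=[-1.6197 1.6197]
Max displacement = 2.0223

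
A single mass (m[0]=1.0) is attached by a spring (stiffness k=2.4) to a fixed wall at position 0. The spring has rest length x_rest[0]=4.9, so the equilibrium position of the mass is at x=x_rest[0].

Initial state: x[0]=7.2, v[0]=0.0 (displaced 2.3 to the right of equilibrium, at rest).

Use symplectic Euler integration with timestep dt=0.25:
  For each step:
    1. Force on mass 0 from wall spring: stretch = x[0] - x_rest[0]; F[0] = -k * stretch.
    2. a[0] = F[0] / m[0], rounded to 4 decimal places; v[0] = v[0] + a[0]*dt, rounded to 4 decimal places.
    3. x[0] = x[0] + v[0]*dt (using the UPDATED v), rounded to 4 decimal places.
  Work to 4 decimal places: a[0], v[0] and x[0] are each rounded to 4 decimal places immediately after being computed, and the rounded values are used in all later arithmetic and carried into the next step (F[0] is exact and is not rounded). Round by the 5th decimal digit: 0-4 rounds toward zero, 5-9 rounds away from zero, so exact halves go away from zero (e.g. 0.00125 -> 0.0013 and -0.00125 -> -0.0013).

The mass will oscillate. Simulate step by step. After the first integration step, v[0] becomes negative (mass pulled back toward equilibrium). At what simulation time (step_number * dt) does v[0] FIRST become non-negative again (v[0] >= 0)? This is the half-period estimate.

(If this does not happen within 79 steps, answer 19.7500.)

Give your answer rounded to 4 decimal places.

Step 0: x=[7.2000] v=[0.0000]
Step 1: x=[6.8550] v=[-1.3800]
Step 2: x=[6.2168] v=[-2.5530]
Step 3: x=[5.3810] v=[-3.3431]
Step 4: x=[4.4731] v=[-3.6317]
Step 5: x=[3.6292] v=[-3.3756]
Step 6: x=[2.9759] v=[-2.6131]
Step 7: x=[2.6112] v=[-1.4587]
Step 8: x=[2.5899] v=[-0.0854]
Step 9: x=[2.9151] v=[1.3007]
First v>=0 after going negative at step 9, time=2.2500

Answer: 2.2500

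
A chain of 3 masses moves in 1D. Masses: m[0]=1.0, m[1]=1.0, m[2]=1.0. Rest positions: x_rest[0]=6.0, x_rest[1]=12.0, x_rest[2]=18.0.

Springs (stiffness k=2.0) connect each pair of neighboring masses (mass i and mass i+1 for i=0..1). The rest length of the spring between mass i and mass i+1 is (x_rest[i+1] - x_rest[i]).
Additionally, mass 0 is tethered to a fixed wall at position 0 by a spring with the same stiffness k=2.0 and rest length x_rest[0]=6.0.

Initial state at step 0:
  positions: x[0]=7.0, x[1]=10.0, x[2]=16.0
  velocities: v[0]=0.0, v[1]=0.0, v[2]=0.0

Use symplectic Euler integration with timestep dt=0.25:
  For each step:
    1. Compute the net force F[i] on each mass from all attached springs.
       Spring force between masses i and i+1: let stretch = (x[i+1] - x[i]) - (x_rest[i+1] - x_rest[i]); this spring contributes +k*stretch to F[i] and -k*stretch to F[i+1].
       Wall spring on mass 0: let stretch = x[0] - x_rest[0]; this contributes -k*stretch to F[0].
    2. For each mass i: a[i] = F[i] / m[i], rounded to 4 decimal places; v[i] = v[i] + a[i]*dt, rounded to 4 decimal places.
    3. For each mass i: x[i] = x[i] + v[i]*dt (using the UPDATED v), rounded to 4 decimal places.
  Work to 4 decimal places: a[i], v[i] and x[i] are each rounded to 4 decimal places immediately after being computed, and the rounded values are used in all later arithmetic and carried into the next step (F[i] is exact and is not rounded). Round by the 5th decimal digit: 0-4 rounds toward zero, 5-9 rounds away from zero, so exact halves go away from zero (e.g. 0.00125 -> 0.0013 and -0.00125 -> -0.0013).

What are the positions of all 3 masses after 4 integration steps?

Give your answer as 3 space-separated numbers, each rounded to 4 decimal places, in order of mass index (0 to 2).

Step 0: x=[7.0000 10.0000 16.0000] v=[0.0000 0.0000 0.0000]
Step 1: x=[6.5000 10.3750 16.0000] v=[-2.0000 1.5000 0.0000]
Step 2: x=[5.6719 10.9688 16.0469] v=[-3.3125 2.3750 0.1875]
Step 3: x=[4.7969 11.5352 16.2090] v=[-3.5000 2.2656 0.6485]
Step 4: x=[4.1646 11.8436 16.5369] v=[-2.5293 1.2334 1.3116]

Answer: 4.1646 11.8436 16.5369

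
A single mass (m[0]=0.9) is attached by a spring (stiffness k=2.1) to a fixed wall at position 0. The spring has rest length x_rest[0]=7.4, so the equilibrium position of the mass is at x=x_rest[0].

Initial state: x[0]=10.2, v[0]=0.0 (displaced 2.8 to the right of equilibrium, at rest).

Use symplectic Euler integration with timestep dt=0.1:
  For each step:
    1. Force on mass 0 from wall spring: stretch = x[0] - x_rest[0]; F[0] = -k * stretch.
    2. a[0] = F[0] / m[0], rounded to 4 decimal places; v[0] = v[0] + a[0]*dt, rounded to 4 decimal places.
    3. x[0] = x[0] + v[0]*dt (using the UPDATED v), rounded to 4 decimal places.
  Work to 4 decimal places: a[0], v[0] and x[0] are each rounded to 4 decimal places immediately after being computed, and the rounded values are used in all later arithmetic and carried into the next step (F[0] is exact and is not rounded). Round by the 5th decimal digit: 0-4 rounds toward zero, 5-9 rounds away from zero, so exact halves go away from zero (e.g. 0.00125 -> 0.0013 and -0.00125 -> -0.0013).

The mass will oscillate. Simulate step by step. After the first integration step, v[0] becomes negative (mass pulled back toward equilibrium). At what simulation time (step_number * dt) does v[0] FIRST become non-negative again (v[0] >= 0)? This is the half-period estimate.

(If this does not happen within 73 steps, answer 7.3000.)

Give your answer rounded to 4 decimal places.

Step 0: x=[10.2000] v=[0.0000]
Step 1: x=[10.1347] v=[-0.6533]
Step 2: x=[10.0056] v=[-1.2914]
Step 3: x=[9.8157] v=[-1.8994]
Step 4: x=[9.5694] v=[-2.4631]
Step 5: x=[9.2725] v=[-2.9693]
Step 6: x=[8.9319] v=[-3.4062]
Step 7: x=[8.5555] v=[-3.7636]
Step 8: x=[8.1522] v=[-4.0332]
Step 9: x=[7.7313] v=[-4.2087]
Step 10: x=[7.3027] v=[-4.2860]
Step 11: x=[6.8764] v=[-4.2633]
Step 12: x=[6.4623] v=[-4.1411]
Step 13: x=[6.0701] v=[-3.9223]
Step 14: x=[5.7089] v=[-3.6120]
Step 15: x=[5.3872] v=[-3.2174]
Step 16: x=[5.1124] v=[-2.7478]
Step 17: x=[4.8910] v=[-2.2140]
Step 18: x=[4.7281] v=[-1.6286]
Step 19: x=[4.6276] v=[-1.0052]
Step 20: x=[4.5918] v=[-0.3583]
Step 21: x=[4.6215] v=[0.2970]
First v>=0 after going negative at step 21, time=2.1000

Answer: 2.1000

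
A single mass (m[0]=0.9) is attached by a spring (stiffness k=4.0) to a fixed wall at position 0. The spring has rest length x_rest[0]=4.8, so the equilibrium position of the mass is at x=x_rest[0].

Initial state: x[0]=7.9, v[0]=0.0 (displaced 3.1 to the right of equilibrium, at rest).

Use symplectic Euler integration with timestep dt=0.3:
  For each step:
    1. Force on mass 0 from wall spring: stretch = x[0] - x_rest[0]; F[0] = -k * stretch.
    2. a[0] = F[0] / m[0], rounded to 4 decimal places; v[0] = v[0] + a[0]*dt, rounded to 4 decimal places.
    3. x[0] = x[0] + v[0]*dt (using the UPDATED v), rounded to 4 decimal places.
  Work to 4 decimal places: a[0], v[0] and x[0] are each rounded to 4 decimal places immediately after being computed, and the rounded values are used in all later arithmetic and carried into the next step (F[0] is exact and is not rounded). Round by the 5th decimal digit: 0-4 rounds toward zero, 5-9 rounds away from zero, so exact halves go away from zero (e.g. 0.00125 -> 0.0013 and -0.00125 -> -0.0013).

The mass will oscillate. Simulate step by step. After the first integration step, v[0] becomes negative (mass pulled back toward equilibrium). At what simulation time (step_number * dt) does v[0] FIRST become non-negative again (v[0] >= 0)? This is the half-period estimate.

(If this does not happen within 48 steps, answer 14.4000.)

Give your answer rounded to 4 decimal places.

Step 0: x=[7.9000] v=[0.0000]
Step 1: x=[6.6600] v=[-4.1333]
Step 2: x=[4.6760] v=[-6.6133]
Step 3: x=[2.7416] v=[-6.4480]
Step 4: x=[1.6306] v=[-3.7035]
Step 5: x=[1.7873] v=[0.5224]
First v>=0 after going negative at step 5, time=1.5000

Answer: 1.5000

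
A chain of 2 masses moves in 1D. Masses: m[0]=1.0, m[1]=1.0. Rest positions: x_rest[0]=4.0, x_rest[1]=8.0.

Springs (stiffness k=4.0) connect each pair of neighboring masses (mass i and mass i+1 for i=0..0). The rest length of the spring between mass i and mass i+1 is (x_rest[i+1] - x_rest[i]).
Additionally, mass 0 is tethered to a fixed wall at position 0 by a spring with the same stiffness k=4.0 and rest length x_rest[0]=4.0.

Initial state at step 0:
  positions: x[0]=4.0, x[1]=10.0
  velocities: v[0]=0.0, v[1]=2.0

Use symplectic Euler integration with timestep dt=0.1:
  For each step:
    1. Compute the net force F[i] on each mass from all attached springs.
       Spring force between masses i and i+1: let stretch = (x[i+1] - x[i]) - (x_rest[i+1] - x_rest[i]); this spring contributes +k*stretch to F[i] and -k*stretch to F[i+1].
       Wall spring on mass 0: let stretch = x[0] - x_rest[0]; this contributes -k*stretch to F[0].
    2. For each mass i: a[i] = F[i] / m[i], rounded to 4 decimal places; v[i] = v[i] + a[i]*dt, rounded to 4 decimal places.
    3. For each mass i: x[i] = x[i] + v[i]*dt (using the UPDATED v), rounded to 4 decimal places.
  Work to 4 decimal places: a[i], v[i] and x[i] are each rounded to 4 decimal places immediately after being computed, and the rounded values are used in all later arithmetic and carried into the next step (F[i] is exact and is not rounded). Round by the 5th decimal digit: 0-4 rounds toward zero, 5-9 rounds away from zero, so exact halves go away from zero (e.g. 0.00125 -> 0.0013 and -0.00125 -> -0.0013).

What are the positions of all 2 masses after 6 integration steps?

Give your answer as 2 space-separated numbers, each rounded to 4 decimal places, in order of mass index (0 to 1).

Answer: 5.3191 9.6708

Derivation:
Step 0: x=[4.0000 10.0000] v=[0.0000 2.0000]
Step 1: x=[4.0800 10.1200] v=[0.8000 1.2000]
Step 2: x=[4.2384 10.1584] v=[1.5840 0.3840]
Step 3: x=[4.4641 10.1200] v=[2.2566 -0.3840]
Step 4: x=[4.7374 10.0154] v=[2.7333 -1.0464]
Step 5: x=[5.0324 9.8596] v=[2.9495 -1.5576]
Step 6: x=[5.3191 9.6708] v=[2.8674 -1.8885]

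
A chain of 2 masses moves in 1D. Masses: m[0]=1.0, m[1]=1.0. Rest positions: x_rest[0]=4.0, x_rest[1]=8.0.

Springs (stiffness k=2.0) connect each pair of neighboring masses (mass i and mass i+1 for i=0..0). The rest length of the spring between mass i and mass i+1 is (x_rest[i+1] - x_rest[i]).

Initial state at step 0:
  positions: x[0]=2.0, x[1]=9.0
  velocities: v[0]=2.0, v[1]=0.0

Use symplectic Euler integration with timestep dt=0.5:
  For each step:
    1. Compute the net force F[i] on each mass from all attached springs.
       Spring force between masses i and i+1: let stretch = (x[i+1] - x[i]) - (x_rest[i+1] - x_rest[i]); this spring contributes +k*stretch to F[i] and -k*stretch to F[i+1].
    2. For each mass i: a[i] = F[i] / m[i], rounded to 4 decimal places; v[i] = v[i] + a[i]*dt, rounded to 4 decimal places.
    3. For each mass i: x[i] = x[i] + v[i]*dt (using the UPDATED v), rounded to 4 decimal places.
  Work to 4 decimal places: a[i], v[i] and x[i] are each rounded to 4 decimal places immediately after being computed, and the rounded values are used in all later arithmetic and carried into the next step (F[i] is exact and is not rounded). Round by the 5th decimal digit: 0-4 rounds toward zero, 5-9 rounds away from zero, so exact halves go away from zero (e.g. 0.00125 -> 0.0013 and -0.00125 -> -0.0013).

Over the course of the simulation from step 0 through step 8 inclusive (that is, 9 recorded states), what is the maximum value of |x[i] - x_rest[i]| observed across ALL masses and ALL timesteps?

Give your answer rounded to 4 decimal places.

Step 0: x=[2.0000 9.0000] v=[2.0000 0.0000]
Step 1: x=[4.5000 7.5000] v=[5.0000 -3.0000]
Step 2: x=[6.5000 6.5000] v=[4.0000 -2.0000]
Step 3: x=[6.5000 7.5000] v=[0.0000 2.0000]
Step 4: x=[5.0000 10.0000] v=[-3.0000 5.0000]
Step 5: x=[4.0000 12.0000] v=[-2.0000 4.0000]
Step 6: x=[5.0000 12.0000] v=[2.0000 0.0000]
Step 7: x=[7.5000 10.5000] v=[5.0000 -3.0000]
Step 8: x=[9.5000 9.5000] v=[4.0000 -2.0000]
Max displacement = 5.5000

Answer: 5.5000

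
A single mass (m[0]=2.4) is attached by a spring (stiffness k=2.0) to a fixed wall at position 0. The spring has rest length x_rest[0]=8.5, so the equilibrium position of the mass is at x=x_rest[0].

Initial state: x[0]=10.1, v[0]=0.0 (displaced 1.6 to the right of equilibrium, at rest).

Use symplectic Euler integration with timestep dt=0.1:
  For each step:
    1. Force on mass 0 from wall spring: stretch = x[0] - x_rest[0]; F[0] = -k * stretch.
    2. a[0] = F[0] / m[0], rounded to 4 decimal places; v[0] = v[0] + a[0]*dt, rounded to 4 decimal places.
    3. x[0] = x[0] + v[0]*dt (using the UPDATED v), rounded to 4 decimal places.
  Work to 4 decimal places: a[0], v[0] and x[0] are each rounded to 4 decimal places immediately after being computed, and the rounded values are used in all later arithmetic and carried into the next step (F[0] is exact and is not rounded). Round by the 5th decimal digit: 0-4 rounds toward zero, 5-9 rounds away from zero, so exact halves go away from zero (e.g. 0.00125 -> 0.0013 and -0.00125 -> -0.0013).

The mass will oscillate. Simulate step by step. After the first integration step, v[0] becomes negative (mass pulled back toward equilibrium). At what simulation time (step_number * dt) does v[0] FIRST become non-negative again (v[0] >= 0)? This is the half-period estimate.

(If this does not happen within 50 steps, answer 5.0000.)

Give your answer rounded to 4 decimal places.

Step 0: x=[10.1000] v=[0.0000]
Step 1: x=[10.0867] v=[-0.1333]
Step 2: x=[10.0602] v=[-0.2655]
Step 3: x=[10.0207] v=[-0.3955]
Step 4: x=[9.9685] v=[-0.5222]
Step 5: x=[9.9040] v=[-0.6446]
Step 6: x=[9.8278] v=[-0.7616]
Step 7: x=[9.7406] v=[-0.8723]
Step 8: x=[9.6430] v=[-0.9757]
Step 9: x=[9.5359] v=[-1.0710]
Step 10: x=[9.4202] v=[-1.1573]
Step 11: x=[9.2968] v=[-1.2340]
Step 12: x=[9.1668] v=[-1.3004]
Step 13: x=[9.0312] v=[-1.3560]
Step 14: x=[8.8912] v=[-1.4003]
Step 15: x=[8.7479] v=[-1.4329]
Step 16: x=[8.6025] v=[-1.4536]
Step 17: x=[8.4563] v=[-1.4621]
Step 18: x=[8.3105] v=[-1.4585]
Step 19: x=[8.1662] v=[-1.4427]
Step 20: x=[8.0247] v=[-1.4149]
Step 21: x=[7.8872] v=[-1.3753]
Step 22: x=[7.7548] v=[-1.3242]
Step 23: x=[7.6286] v=[-1.2621]
Step 24: x=[7.5097] v=[-1.1895]
Step 25: x=[7.3990] v=[-1.1070]
Step 26: x=[7.2975] v=[-1.0153]
Step 27: x=[7.2060] v=[-0.9151]
Step 28: x=[7.1253] v=[-0.8073]
Step 29: x=[7.0560] v=[-0.6927]
Step 30: x=[6.9988] v=[-0.5724]
Step 31: x=[6.9541] v=[-0.4473]
Step 32: x=[6.9223] v=[-0.3185]
Step 33: x=[6.9036] v=[-0.1870]
Step 34: x=[6.8982] v=[-0.0540]
Step 35: x=[6.9062] v=[0.0795]
First v>=0 after going negative at step 35, time=3.5000

Answer: 3.5000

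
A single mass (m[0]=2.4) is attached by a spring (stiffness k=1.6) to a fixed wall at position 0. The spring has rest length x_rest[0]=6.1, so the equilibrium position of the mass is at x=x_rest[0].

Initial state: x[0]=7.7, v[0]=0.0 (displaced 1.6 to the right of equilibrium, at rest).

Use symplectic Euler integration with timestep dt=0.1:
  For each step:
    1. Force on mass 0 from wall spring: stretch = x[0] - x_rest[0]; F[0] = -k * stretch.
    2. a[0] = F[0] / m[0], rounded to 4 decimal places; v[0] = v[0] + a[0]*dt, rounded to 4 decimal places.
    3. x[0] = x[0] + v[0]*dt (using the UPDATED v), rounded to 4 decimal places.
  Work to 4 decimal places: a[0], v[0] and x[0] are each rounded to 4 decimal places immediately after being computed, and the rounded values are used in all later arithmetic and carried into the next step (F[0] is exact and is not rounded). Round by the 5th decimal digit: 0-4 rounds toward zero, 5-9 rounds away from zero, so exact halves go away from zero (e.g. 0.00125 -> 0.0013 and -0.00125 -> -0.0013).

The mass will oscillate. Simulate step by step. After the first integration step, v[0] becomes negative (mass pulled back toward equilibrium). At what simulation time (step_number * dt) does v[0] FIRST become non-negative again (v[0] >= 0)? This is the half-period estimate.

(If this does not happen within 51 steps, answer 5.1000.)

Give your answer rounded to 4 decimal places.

Step 0: x=[7.7000] v=[0.0000]
Step 1: x=[7.6893] v=[-0.1067]
Step 2: x=[7.6680] v=[-0.2127]
Step 3: x=[7.6363] v=[-0.3172]
Step 4: x=[7.5943] v=[-0.4196]
Step 5: x=[7.5424] v=[-0.5192]
Step 6: x=[7.4809] v=[-0.6154]
Step 7: x=[7.4102] v=[-0.7075]
Step 8: x=[7.3307] v=[-0.7949]
Step 9: x=[7.2430] v=[-0.8770]
Step 10: x=[7.1477] v=[-0.9532]
Step 11: x=[7.0454] v=[-1.0231]
Step 12: x=[6.9368] v=[-1.0861]
Step 13: x=[6.8226] v=[-1.1419]
Step 14: x=[6.7036] v=[-1.1901]
Step 15: x=[6.5806] v=[-1.2303]
Step 16: x=[6.4544] v=[-1.2623]
Step 17: x=[6.3258] v=[-1.2859]
Step 18: x=[6.1957] v=[-1.3010]
Step 19: x=[6.0650] v=[-1.3074]
Step 20: x=[5.9345] v=[-1.3051]
Step 21: x=[5.8051] v=[-1.2941]
Step 22: x=[5.6777] v=[-1.2744]
Step 23: x=[5.5531] v=[-1.2463]
Step 24: x=[5.4321] v=[-1.2098]
Step 25: x=[5.3156] v=[-1.1653]
Step 26: x=[5.2043] v=[-1.1130]
Step 27: x=[5.0990] v=[-1.0533]
Step 28: x=[5.0003] v=[-0.9866]
Step 29: x=[4.9090] v=[-0.9133]
Step 30: x=[4.8256] v=[-0.8339]
Step 31: x=[4.7507] v=[-0.7489]
Step 32: x=[4.6848] v=[-0.6590]
Step 33: x=[4.6283] v=[-0.5647]
Step 34: x=[4.5816] v=[-0.4666]
Step 35: x=[4.5451] v=[-0.3654]
Step 36: x=[4.5189] v=[-0.2617]
Step 37: x=[4.5033] v=[-0.1563]
Step 38: x=[4.4983] v=[-0.0499]
Step 39: x=[4.5040] v=[0.0569]
First v>=0 after going negative at step 39, time=3.9000

Answer: 3.9000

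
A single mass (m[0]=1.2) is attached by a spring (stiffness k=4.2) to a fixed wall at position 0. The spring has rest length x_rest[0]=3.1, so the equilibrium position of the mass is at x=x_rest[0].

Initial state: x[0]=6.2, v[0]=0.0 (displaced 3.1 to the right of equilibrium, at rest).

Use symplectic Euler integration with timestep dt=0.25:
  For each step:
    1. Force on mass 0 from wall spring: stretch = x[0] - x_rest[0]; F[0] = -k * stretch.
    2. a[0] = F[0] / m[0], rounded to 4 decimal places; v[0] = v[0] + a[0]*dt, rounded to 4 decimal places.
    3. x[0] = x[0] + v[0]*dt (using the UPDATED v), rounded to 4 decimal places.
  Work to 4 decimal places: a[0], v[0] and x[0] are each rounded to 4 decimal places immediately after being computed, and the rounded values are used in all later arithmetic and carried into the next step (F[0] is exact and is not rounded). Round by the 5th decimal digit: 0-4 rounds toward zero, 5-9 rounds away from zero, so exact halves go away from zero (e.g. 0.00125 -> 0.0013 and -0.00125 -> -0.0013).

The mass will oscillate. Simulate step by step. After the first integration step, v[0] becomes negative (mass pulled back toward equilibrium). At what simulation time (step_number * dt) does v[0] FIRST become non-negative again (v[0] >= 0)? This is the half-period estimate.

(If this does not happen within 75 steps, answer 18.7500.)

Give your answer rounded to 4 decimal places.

Step 0: x=[6.2000] v=[0.0000]
Step 1: x=[5.5219] v=[-2.7125]
Step 2: x=[4.3140] v=[-4.8317]
Step 3: x=[2.8405] v=[-5.8940]
Step 4: x=[1.4238] v=[-5.6669]
Step 5: x=[0.3738] v=[-4.2002]
Step 6: x=[-0.0799] v=[-1.8148]
Step 7: x=[0.1620] v=[0.9676]
First v>=0 after going negative at step 7, time=1.7500

Answer: 1.7500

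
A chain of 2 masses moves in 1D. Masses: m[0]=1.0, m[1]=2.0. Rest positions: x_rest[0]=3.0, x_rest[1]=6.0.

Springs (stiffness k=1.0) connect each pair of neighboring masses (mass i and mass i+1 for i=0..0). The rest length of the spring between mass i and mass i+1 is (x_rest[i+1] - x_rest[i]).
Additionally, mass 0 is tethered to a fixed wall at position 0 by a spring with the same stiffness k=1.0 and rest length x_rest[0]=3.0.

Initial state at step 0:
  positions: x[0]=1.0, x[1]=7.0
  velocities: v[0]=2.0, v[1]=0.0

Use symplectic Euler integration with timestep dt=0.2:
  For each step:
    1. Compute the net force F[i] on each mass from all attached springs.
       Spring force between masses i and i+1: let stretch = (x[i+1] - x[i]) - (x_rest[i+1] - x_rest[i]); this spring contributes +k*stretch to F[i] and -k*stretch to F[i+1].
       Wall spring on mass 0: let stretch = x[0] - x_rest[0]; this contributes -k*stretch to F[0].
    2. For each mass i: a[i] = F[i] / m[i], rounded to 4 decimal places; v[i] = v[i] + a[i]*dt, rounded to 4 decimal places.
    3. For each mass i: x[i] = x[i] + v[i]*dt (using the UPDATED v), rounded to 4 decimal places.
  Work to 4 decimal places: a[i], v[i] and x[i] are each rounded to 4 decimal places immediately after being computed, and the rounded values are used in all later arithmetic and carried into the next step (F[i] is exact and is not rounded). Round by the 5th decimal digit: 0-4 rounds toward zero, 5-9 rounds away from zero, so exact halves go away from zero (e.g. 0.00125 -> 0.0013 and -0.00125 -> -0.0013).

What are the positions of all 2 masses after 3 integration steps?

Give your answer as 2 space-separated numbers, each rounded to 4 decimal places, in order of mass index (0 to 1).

Step 0: x=[1.0000 7.0000] v=[2.0000 0.0000]
Step 1: x=[1.6000 6.9400] v=[3.0000 -0.3000]
Step 2: x=[2.3496 6.8332] v=[3.7480 -0.5340]
Step 3: x=[3.1846 6.6967] v=[4.1748 -0.6824]

Answer: 3.1846 6.6967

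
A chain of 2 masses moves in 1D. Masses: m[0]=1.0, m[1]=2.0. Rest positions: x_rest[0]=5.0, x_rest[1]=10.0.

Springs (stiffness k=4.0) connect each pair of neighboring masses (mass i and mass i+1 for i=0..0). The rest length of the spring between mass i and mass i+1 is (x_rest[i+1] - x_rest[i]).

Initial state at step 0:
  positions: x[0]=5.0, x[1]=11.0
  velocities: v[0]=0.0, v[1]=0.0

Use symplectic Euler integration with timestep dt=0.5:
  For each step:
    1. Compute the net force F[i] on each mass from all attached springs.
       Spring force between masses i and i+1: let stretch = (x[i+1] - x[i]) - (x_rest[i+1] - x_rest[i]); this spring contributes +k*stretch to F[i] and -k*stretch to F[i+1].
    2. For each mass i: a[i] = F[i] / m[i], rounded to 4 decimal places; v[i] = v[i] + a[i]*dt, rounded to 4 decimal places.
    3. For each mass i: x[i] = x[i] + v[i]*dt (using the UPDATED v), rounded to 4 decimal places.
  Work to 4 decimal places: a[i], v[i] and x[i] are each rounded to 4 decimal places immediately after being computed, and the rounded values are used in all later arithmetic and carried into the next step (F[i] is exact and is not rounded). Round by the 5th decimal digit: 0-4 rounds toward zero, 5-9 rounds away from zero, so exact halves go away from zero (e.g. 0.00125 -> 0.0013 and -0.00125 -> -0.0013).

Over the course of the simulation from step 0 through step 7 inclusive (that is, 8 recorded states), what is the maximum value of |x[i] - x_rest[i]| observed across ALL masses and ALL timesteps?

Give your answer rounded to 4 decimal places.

Answer: 1.5000

Derivation:
Step 0: x=[5.0000 11.0000] v=[0.0000 0.0000]
Step 1: x=[6.0000 10.5000] v=[2.0000 -1.0000]
Step 2: x=[6.5000 10.2500] v=[1.0000 -0.5000]
Step 3: x=[5.7500 10.6250] v=[-1.5000 0.7500]
Step 4: x=[4.8750 11.0625] v=[-1.7500 0.8750]
Step 5: x=[5.1875 10.9063] v=[0.6250 -0.3125]
Step 6: x=[6.2188 10.3907] v=[2.0626 -1.0313]
Step 7: x=[6.4220 10.2891] v=[0.4064 -0.2032]
Max displacement = 1.5000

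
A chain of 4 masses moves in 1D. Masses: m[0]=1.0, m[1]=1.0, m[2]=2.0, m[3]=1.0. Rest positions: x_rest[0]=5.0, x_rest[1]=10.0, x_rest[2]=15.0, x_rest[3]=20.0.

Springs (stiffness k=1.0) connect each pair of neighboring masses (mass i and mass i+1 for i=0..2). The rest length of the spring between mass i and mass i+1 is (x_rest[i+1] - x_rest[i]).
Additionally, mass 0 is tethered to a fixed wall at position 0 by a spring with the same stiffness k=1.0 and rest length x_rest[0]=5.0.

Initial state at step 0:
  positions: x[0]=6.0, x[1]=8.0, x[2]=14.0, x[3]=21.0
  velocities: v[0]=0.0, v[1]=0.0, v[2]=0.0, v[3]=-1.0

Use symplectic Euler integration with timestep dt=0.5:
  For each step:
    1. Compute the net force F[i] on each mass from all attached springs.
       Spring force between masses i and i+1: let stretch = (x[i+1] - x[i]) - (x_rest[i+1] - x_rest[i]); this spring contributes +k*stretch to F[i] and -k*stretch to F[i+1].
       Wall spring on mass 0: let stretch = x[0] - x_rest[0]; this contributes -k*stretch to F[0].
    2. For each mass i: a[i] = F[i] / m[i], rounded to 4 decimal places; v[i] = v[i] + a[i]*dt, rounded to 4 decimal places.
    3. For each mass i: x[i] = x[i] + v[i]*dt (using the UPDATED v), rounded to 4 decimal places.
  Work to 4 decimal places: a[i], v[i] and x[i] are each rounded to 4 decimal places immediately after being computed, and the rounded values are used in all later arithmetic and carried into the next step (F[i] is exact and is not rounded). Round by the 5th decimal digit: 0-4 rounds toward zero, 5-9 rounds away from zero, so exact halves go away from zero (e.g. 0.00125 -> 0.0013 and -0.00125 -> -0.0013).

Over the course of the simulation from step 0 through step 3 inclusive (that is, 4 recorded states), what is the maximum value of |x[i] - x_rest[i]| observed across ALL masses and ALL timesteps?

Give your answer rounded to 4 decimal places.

Answer: 2.2968

Derivation:
Step 0: x=[6.0000 8.0000 14.0000 21.0000] v=[0.0000 0.0000 0.0000 -1.0000]
Step 1: x=[5.0000 9.0000 14.1250 20.0000] v=[-2.0000 2.0000 0.2500 -2.0000]
Step 2: x=[3.7500 10.2813 14.3438 18.7813] v=[-2.5000 2.5625 0.4375 -2.4375]
Step 3: x=[3.1953 10.9454 14.6095 17.7032] v=[-1.1094 1.3281 0.5313 -2.1563]
Max displacement = 2.2968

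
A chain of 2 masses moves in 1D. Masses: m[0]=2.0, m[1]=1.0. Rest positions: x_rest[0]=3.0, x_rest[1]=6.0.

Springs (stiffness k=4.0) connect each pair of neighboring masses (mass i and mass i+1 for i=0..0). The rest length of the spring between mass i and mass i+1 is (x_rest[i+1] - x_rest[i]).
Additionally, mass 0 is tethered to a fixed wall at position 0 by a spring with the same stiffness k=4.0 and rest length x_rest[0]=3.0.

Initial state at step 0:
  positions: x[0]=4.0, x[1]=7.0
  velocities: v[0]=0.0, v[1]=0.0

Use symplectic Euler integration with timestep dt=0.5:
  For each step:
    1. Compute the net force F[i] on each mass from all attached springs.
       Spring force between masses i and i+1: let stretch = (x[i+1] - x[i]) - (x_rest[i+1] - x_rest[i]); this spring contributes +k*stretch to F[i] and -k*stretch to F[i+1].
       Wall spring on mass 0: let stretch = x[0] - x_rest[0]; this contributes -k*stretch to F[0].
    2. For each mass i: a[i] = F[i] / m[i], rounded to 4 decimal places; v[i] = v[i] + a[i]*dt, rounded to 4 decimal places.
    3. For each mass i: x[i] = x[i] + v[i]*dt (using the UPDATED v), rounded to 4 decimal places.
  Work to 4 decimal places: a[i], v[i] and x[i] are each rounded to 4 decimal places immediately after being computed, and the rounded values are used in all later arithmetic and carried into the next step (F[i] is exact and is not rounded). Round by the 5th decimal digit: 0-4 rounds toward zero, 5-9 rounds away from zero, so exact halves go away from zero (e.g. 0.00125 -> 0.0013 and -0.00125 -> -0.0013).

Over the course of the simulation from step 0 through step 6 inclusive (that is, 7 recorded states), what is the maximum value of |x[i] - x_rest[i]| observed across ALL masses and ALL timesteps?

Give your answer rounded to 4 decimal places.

Step 0: x=[4.0000 7.0000] v=[0.0000 0.0000]
Step 1: x=[3.5000 7.0000] v=[-1.0000 0.0000]
Step 2: x=[3.0000 6.5000] v=[-1.0000 -1.0000]
Step 3: x=[2.7500 5.5000] v=[-0.5000 -2.0000]
Step 4: x=[2.5000 4.7500] v=[-0.5000 -1.5000]
Step 5: x=[2.1250 4.7500] v=[-0.7500 0.0000]
Step 6: x=[2.0000 5.1250] v=[-0.2500 0.7500]
Max displacement = 1.2500

Answer: 1.2500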